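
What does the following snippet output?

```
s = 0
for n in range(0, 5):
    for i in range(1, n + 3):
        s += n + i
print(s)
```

n=0,i=1: s = 0+1 = 1
n=0,i=2: s = 1+2 = 3
n=1,i=1: s = 3+2 = 5
n=1,i=2: s = 5+3 = 8
n=1,i=3: s = 8+4 = 12
n=2,i=1: s = 12+3 = 15
n=2,i=2: s = 15+4 = 19
n=2,i=3: s = 19+5 = 24
n=2,i=4: s = 24+6 = 30
n=3,i=1: s = 30+4 = 34
n=3,i=2: s = 34+5 = 39
n=3,i=3: s = 39+6 = 45
n=3,i=4: s = 45+7 = 52
n=3,i=5: s = 52+8 = 60
n=4,i=1: s = 60+5 = 65
n=4,i=2: s = 65+6 = 71
n=4,i=3: s = 71+7 = 78
n=4,i=4: s = 78+8 = 86
n=4,i=5: s = 86+9 = 95
n=4,i=6: s = 95+10 = 105

105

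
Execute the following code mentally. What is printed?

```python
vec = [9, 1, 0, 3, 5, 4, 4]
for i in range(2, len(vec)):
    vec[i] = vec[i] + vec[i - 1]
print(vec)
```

[9, 1, 1, 4, 9, 13, 17]

i=2: vec[2] = 0+1 = 1 → [9, 1, 1, 3, 5, 4, 4]
i=3: vec[3] = 3+1 = 4 → [9, 1, 1, 4, 5, 4, 4]
i=4: vec[4] = 5+4 = 9 → [9, 1, 1, 4, 9, 4, 4]
i=5: vec[5] = 4+9 = 13 → [9, 1, 1, 4, 9, 13, 4]
i=6: vec[6] = 4+13 = 17 → [9, 1, 1, 4, 9, 13, 17]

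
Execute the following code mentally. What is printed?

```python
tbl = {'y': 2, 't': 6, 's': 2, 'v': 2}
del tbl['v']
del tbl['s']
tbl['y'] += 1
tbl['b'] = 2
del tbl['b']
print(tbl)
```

{'y': 3, 't': 6}

del 'v' → {'y': 2, 't': 6, 's': 2}
del 's' → {'y': 2, 't': 6}
tbl['y'] = 2+1 = 3 → {'y': 3, 't': 6}
tbl['b'] = 2 → {'y': 3, 't': 6, 'b': 2}
del 'b' → {'y': 3, 't': 6}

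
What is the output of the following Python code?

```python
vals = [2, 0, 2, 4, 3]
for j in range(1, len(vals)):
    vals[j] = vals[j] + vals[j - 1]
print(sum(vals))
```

j=1: vals[1] = 0+2 = 2 → [2, 2, 2, 4, 3]
j=2: vals[2] = 2+2 = 4 → [2, 2, 4, 4, 3]
j=3: vals[3] = 4+4 = 8 → [2, 2, 4, 8, 3]
j=4: vals[4] = 3+8 = 11 → [2, 2, 4, 8, 11]
sum = 27

27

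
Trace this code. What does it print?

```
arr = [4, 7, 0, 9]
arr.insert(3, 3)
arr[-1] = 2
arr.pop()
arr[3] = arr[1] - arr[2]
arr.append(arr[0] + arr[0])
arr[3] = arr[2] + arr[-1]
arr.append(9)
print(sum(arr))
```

insert 3 at 3 → [4, 7, 0, 3, 9]
arr[-1] = 2 → [4, 7, 0, 3, 2]
pop() removes 2 → [4, 7, 0, 3]
arr[3] = arr[1]-arr[2] = 7-0 = 7 → [4, 7, 0, 7]
append arr[0]+arr[0] = 4+4 = 8 → [4, 7, 0, 7, 8]
arr[3] = arr[2]+arr[-1] = 0+8 = 8 → [4, 7, 0, 8, 8]
append 9 → [4, 7, 0, 8, 8, 9]
sum = 36

36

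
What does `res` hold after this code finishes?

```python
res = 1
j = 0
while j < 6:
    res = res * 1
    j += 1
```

j=0: res = 1*1 = 1
j=1: res = 1*1 = 1
j=2: res = 1*1 = 1
j=3: res = 1*1 = 1
j=4: res = 1*1 = 1
j=5: res = 1*1 = 1

1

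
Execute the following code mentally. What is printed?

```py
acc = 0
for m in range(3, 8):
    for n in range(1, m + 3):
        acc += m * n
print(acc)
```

m=3,n=1: acc = 0+3 = 3
m=3,n=2: acc = 3+6 = 9
m=3,n=3: acc = 9+9 = 18
m=3,n=4: acc = 18+12 = 30
m=3,n=5: acc = 30+15 = 45
m=4,n=1: acc = 45+4 = 49
m=4,n=2: acc = 49+8 = 57
m=4,n=3: acc = 57+12 = 69
m=4,n=4: acc = 69+16 = 85
m=4,n=5: acc = 85+20 = 105
m=4,n=6: acc = 105+24 = 129
m=5,n=1: acc = 129+5 = 134
m=5,n=2: acc = 134+10 = 144
m=5,n=3: acc = 144+15 = 159
m=5,n=4: acc = 159+20 = 179
m=5,n=5: acc = 179+25 = 204
m=5,n=6: acc = 204+30 = 234
m=5,n=7: acc = 234+35 = 269
m=6,n=1: acc = 269+6 = 275
m=6,n=2: acc = 275+12 = 287
m=6,n=3: acc = 287+18 = 305
m=6,n=4: acc = 305+24 = 329
m=6,n=5: acc = 329+30 = 359
m=6,n=6: acc = 359+36 = 395
m=6,n=7: acc = 395+42 = 437
m=6,n=8: acc = 437+48 = 485
m=7,n=1: acc = 485+7 = 492
m=7,n=2: acc = 492+14 = 506
m=7,n=3: acc = 506+21 = 527
m=7,n=4: acc = 527+28 = 555
m=7,n=5: acc = 555+35 = 590
m=7,n=6: acc = 590+42 = 632
m=7,n=7: acc = 632+49 = 681
m=7,n=8: acc = 681+56 = 737
m=7,n=9: acc = 737+63 = 800

800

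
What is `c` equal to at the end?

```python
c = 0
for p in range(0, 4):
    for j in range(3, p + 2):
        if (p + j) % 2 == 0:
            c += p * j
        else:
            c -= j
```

2

p=2,j=3: odd sum, c = 0-3 = -3
p=3,j=3: even sum, c = (-3)+9 = 6
p=3,j=4: odd sum, c = 6-4 = 2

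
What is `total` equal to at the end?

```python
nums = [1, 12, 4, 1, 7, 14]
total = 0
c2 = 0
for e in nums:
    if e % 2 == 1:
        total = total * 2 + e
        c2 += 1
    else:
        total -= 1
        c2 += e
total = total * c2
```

132

e=1: odd, total = 0*2+1 = 1; c2=1
e=12: not odd, total = 1-1 = 0; c2=13
e=4: not odd, total = 0-1 = -1; c2=17
e=1: odd, total = (-1)*2+1 = -1; c2=18
e=7: odd, total = (-1)*2+7 = 5; c2=19
e=14: not odd, total = 5-1 = 4; c2=33
total*c2 = 4*33 = 132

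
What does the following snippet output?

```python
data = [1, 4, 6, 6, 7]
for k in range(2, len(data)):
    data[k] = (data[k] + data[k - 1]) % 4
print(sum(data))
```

10

k=2: data[2] = (6+4)%4 = 2 → [1, 4, 2, 6, 7]
k=3: data[3] = (6+2)%4 = 0 → [1, 4, 2, 0, 7]
k=4: data[4] = (7+0)%4 = 3 → [1, 4, 2, 0, 3]
sum = 10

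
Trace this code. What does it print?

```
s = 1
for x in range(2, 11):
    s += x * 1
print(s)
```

x=2: s = 1+2*1 = 3
x=3: s = 3+3*1 = 6
x=4: s = 6+4*1 = 10
x=5: s = 10+5*1 = 15
x=6: s = 15+6*1 = 21
x=7: s = 21+7*1 = 28
x=8: s = 28+8*1 = 36
x=9: s = 36+9*1 = 45
x=10: s = 45+10*1 = 55

55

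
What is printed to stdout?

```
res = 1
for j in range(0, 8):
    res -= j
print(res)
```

j=0: res = 1-0 = 1
j=1: res = 1-1 = 0
j=2: res = 0-2 = -2
j=3: res = (-2)-3 = -5
j=4: res = (-5)-4 = -9
j=5: res = (-9)-5 = -14
j=6: res = (-14)-6 = -20
j=7: res = (-20)-7 = -27

-27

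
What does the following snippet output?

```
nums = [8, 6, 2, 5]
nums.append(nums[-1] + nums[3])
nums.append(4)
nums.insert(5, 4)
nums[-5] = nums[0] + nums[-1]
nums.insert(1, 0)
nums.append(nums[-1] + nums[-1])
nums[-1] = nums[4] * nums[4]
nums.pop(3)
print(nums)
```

append nums[-1]+nums[3] = 5+5 = 10 → [8, 6, 2, 5, 10]
append 4 → [8, 6, 2, 5, 10, 4]
insert 4 at 5 → [8, 6, 2, 5, 10, 4, 4]
nums[-5] = nums[0]+nums[-1] = 8+4 = 12 → [8, 6, 12, 5, 10, 4, 4]
insert 0 at 1 → [8, 0, 6, 12, 5, 10, 4, 4]
append nums[-1]+nums[-1] = 4+4 = 8 → [8, 0, 6, 12, 5, 10, 4, 4, 8]
nums[-1] = nums[4]*nums[4] = 5*5 = 25 → [8, 0, 6, 12, 5, 10, 4, 4, 25]
pop(3) removes 12 → [8, 0, 6, 5, 10, 4, 4, 25]

[8, 0, 6, 5, 10, 4, 4, 25]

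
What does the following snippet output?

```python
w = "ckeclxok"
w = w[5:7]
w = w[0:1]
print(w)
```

x

slice [5:7] → 'xo'
slice [0:1] → 'x'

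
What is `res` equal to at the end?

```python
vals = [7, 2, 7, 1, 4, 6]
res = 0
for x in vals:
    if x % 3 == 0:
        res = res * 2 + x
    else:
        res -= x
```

-36

x=7: not %3==0, res = 0-7 = -7
x=2: not %3==0, res = (-7)-2 = -9
x=7: not %3==0, res = (-9)-7 = -16
x=1: not %3==0, res = (-16)-1 = -17
x=4: not %3==0, res = (-17)-4 = -21
x=6: %3==0, res = (-21)*2+6 = -36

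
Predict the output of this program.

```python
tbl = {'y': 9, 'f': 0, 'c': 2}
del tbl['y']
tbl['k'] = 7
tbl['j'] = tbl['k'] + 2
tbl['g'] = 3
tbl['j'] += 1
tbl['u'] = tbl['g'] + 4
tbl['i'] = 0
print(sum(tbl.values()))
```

29

del 'y' → {'f': 0, 'c': 2}
tbl['k'] = 7 → {'f': 0, 'c': 2, 'k': 7}
tbl['j'] = tbl['k']+2 = 9 → {'f': 0, 'c': 2, 'k': 7, 'j': 9}
tbl['g'] = 3 → {'f': 0, 'c': 2, 'k': 7, 'j': 9, 'g': 3}
tbl['j'] = 9+1 = 10 → {'f': 0, 'c': 2, 'k': 7, 'j': 10, 'g': 3}
tbl['u'] = tbl['g']+4 = 7 → {'f': 0, 'c': 2, 'k': 7, 'j': 10, 'g': 3, 'u': 7}
tbl['i'] = 0 → {'f': 0, 'c': 2, 'k': 7, 'j': 10, 'g': 3, 'u': 7, 'i': 0}
sum of values = 29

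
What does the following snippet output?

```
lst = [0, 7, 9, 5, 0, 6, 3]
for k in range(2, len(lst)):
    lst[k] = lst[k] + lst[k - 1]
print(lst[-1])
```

30

k=2: lst[2] = 9+7 = 16 → [0, 7, 16, 5, 0, 6, 3]
k=3: lst[3] = 5+16 = 21 → [0, 7, 16, 21, 0, 6, 3]
k=4: lst[4] = 0+21 = 21 → [0, 7, 16, 21, 21, 6, 3]
k=5: lst[5] = 6+21 = 27 → [0, 7, 16, 21, 21, 27, 3]
k=6: lst[6] = 3+27 = 30 → [0, 7, 16, 21, 21, 27, 30]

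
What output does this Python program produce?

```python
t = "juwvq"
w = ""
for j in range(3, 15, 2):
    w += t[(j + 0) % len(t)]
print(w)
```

vjwquv

j=3: add t[3]='v' → 'v'
j=5: add t[0]='j' → 'vj'
j=7: add t[2]='w' → 'vjw'
j=9: add t[4]='q' → 'vjwq'
j=11: add t[1]='u' → 'vjwqu'
j=13: add t[3]='v' → 'vjwquv'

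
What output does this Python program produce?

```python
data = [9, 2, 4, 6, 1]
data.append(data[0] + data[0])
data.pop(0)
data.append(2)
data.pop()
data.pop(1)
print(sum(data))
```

append data[0]+data[0] = 9+9 = 18 → [9, 2, 4, 6, 1, 18]
pop(0) removes 9 → [2, 4, 6, 1, 18]
append 2 → [2, 4, 6, 1, 18, 2]
pop() removes 2 → [2, 4, 6, 1, 18]
pop(1) removes 4 → [2, 6, 1, 18]
sum = 27

27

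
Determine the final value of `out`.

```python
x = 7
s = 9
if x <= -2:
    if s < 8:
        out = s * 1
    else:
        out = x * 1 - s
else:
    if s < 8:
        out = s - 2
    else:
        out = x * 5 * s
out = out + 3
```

x=7, s=9
x <= -2 is False; s < 8 is False
→ out = x * 5 * s = 315
out = 315+3 = 318

318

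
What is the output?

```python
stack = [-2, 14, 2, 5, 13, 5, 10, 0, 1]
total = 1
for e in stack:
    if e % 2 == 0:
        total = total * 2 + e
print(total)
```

e=-2: even, total = 1*2+(-2) = 0
e=14: even, total = 0*2+14 = 14
e=2: even, total = 14*2+2 = 30
e=5: not even
e=13: not even
e=5: not even
e=10: even, total = 30*2+10 = 70
e=0: even, total = 70*2+0 = 140
e=1: not even

140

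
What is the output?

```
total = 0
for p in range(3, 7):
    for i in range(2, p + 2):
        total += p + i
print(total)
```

p=3,i=2: total = 0+5 = 5
p=3,i=3: total = 5+6 = 11
p=3,i=4: total = 11+7 = 18
p=4,i=2: total = 18+6 = 24
p=4,i=3: total = 24+7 = 31
p=4,i=4: total = 31+8 = 39
p=4,i=5: total = 39+9 = 48
p=5,i=2: total = 48+7 = 55
p=5,i=3: total = 55+8 = 63
p=5,i=4: total = 63+9 = 72
p=5,i=5: total = 72+10 = 82
p=5,i=6: total = 82+11 = 93
p=6,i=2: total = 93+8 = 101
p=6,i=3: total = 101+9 = 110
p=6,i=4: total = 110+10 = 120
p=6,i=5: total = 120+11 = 131
p=6,i=6: total = 131+12 = 143
p=6,i=7: total = 143+13 = 156

156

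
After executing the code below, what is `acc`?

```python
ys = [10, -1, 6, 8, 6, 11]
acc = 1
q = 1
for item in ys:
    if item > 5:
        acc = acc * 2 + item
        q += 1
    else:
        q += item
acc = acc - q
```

290

item=10: >5, acc = 1*2+10 = 12; q=2
item=-1: not >5; q=1
item=6: >5, acc = 12*2+6 = 30; q=2
item=8: >5, acc = 30*2+8 = 68; q=3
item=6: >5, acc = 68*2+6 = 142; q=4
item=11: >5, acc = 142*2+11 = 295; q=5
acc-q = 295-5 = 290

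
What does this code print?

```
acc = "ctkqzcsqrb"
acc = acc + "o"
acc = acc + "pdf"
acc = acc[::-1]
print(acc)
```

+ 'o' → 'ctkqzcsqrbo'
+ 'pdf' → 'ctkqzcsqrbopdf'
reverse → 'fdpobrqsczqktc'

fdpobrqsczqktc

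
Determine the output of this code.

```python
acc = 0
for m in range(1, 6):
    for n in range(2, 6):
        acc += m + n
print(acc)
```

m=1,n=2: acc = 0+3 = 3
m=1,n=3: acc = 3+4 = 7
m=1,n=4: acc = 7+5 = 12
m=1,n=5: acc = 12+6 = 18
m=2,n=2: acc = 18+4 = 22
m=2,n=3: acc = 22+5 = 27
m=2,n=4: acc = 27+6 = 33
m=2,n=5: acc = 33+7 = 40
m=3,n=2: acc = 40+5 = 45
m=3,n=3: acc = 45+6 = 51
m=3,n=4: acc = 51+7 = 58
m=3,n=5: acc = 58+8 = 66
m=4,n=2: acc = 66+6 = 72
m=4,n=3: acc = 72+7 = 79
m=4,n=4: acc = 79+8 = 87
m=4,n=5: acc = 87+9 = 96
m=5,n=2: acc = 96+7 = 103
m=5,n=3: acc = 103+8 = 111
m=5,n=4: acc = 111+9 = 120
m=5,n=5: acc = 120+10 = 130

130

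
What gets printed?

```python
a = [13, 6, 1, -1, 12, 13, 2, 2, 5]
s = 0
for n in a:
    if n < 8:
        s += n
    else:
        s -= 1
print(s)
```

12

n=13: not <8, s = 0-1 = -1
n=6: <8, s = (-1)+6 = 5
n=1: <8, s = 5+1 = 6
n=-1: <8, s = 6+(-1) = 5
n=12: not <8, s = 5-1 = 4
n=13: not <8, s = 4-1 = 3
n=2: <8, s = 3+2 = 5
n=2: <8, s = 5+2 = 7
n=5: <8, s = 7+5 = 12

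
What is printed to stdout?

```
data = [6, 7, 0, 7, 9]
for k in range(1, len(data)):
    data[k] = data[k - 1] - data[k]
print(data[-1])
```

-17

k=1: data[1] = 6-7 = -1 → [6, -1, 0, 7, 9]
k=2: data[2] = (-1)-0 = -1 → [6, -1, -1, 7, 9]
k=3: data[3] = (-1)-7 = -8 → [6, -1, -1, -8, 9]
k=4: data[4] = (-8)-9 = -17 → [6, -1, -1, -8, -17]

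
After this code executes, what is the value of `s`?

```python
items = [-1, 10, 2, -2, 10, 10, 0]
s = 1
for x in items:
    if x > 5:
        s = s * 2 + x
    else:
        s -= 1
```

x=-1: not >5, s = 1-1 = 0
x=10: >5, s = 0*2+10 = 10
x=2: not >5, s = 10-1 = 9
x=-2: not >5, s = 9-1 = 8
x=10: >5, s = 8*2+10 = 26
x=10: >5, s = 26*2+10 = 62
x=0: not >5, s = 62-1 = 61

61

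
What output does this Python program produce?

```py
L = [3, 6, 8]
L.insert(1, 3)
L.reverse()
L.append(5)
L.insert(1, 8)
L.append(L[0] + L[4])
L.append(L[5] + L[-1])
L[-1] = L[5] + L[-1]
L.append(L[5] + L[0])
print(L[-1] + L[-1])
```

26

insert 3 at 1 → [3, 3, 6, 8]
reverse → [8, 6, 3, 3]
append 5 → [8, 6, 3, 3, 5]
insert 8 at 1 → [8, 8, 6, 3, 3, 5]
append L[0]+L[4] = 8+3 = 11 → [8, 8, 6, 3, 3, 5, 11]
append L[5]+L[-1] = 5+11 = 16 → [8, 8, 6, 3, 3, 5, 11, 16]
L[-1] = L[5]+L[-1] = 5+16 = 21 → [8, 8, 6, 3, 3, 5, 11, 21]
append L[5]+L[0] = 5+8 = 13 → [8, 8, 6, 3, 3, 5, 11, 21, 13]
L[-1]+L[-1] = 13+13 = 26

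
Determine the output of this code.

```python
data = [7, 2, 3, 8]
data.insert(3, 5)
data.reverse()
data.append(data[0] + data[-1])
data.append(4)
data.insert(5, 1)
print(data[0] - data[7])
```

4

insert 5 at 3 → [7, 2, 3, 5, 8]
reverse → [8, 5, 3, 2, 7]
append data[0]+data[-1] = 8+7 = 15 → [8, 5, 3, 2, 7, 15]
append 4 → [8, 5, 3, 2, 7, 15, 4]
insert 1 at 5 → [8, 5, 3, 2, 7, 1, 15, 4]
data[0]-data[7] = 8-4 = 4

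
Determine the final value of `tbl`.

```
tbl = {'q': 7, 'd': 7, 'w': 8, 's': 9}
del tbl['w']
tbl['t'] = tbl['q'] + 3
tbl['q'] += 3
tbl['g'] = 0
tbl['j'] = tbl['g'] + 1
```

del 'w' → {'q': 7, 'd': 7, 's': 9}
tbl['t'] = tbl['q']+3 = 10 → {'q': 7, 'd': 7, 's': 9, 't': 10}
tbl['q'] = 7+3 = 10 → {'q': 10, 'd': 7, 's': 9, 't': 10}
tbl['g'] = 0 → {'q': 10, 'd': 7, 's': 9, 't': 10, 'g': 0}
tbl['j'] = tbl['g']+1 = 1 → {'q': 10, 'd': 7, 's': 9, 't': 10, 'g': 0, 'j': 1}

{'q': 10, 'd': 7, 's': 9, 't': 10, 'g': 0, 'j': 1}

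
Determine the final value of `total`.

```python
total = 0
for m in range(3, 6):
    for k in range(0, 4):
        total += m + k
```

66

m=3,k=0: total = 0+3 = 3
m=3,k=1: total = 3+4 = 7
m=3,k=2: total = 7+5 = 12
m=3,k=3: total = 12+6 = 18
m=4,k=0: total = 18+4 = 22
m=4,k=1: total = 22+5 = 27
m=4,k=2: total = 27+6 = 33
m=4,k=3: total = 33+7 = 40
m=5,k=0: total = 40+5 = 45
m=5,k=1: total = 45+6 = 51
m=5,k=2: total = 51+7 = 58
m=5,k=3: total = 58+8 = 66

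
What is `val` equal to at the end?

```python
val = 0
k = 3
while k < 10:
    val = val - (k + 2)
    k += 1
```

k=3: val = 0-5 = -5
k=4: val = (-5)-6 = -11
k=5: val = (-11)-7 = -18
k=6: val = (-18)-8 = -26
k=7: val = (-26)-9 = -35
k=8: val = (-35)-10 = -45
k=9: val = (-45)-11 = -56

-56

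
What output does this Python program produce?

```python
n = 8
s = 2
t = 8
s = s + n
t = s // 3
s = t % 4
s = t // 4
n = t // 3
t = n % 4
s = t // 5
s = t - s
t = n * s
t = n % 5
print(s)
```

s = 2+8 = 10
t = 10//3 = 3
s = 3%4 = 3
s = 3//4 = 0
n = 3//3 = 1
t = 1%4 = 1
s = 1//5 = 0
s = 1-0 = 1
t = 1*1 = 1
t = 1%5 = 1

1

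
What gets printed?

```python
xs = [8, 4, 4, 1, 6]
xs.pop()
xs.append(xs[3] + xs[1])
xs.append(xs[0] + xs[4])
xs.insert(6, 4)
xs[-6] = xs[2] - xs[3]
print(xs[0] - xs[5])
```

-5

pop() removes 6 → [8, 4, 4, 1]
append xs[3]+xs[1] = 1+4 = 5 → [8, 4, 4, 1, 5]
append xs[0]+xs[4] = 8+5 = 13 → [8, 4, 4, 1, 5, 13]
insert 4 at 6 → [8, 4, 4, 1, 5, 13, 4]
xs[-6] = xs[2]-xs[3] = 4-1 = 3 → [8, 3, 4, 1, 5, 13, 4]
xs[0]-xs[5] = 8-13 = -5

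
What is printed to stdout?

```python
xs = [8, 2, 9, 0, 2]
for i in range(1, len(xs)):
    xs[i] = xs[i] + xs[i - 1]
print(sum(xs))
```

77

i=1: xs[1] = 2+8 = 10 → [8, 10, 9, 0, 2]
i=2: xs[2] = 9+10 = 19 → [8, 10, 19, 0, 2]
i=3: xs[3] = 0+19 = 19 → [8, 10, 19, 19, 2]
i=4: xs[4] = 2+19 = 21 → [8, 10, 19, 19, 21]
sum = 77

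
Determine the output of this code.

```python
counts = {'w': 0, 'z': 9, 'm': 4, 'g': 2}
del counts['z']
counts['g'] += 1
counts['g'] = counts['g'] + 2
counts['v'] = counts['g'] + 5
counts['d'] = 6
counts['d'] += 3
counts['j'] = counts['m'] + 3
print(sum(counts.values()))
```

35

del 'z' → {'w': 0, 'm': 4, 'g': 2}
counts['g'] = 2+1 = 3 → {'w': 0, 'm': 4, 'g': 3}
counts['g'] = counts['g']+2 = 5 → {'w': 0, 'm': 4, 'g': 5}
counts['v'] = counts['g']+5 = 10 → {'w': 0, 'm': 4, 'g': 5, 'v': 10}
counts['d'] = 6 → {'w': 0, 'm': 4, 'g': 5, 'v': 10, 'd': 6}
counts['d'] = 6+3 = 9 → {'w': 0, 'm': 4, 'g': 5, 'v': 10, 'd': 9}
counts['j'] = counts['m']+3 = 7 → {'w': 0, 'm': 4, 'g': 5, 'v': 10, 'd': 9, 'j': 7}
sum of values = 35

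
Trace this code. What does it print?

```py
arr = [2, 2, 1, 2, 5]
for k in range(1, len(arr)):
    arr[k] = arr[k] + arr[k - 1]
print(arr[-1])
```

k=1: arr[1] = 2+2 = 4 → [2, 4, 1, 2, 5]
k=2: arr[2] = 1+4 = 5 → [2, 4, 5, 2, 5]
k=3: arr[3] = 2+5 = 7 → [2, 4, 5, 7, 5]
k=4: arr[4] = 5+7 = 12 → [2, 4, 5, 7, 12]

12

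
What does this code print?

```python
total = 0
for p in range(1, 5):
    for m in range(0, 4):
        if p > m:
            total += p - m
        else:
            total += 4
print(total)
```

p=1,m=0: 1>0, total = 0+1 = 1
p=1,m=1: not 1>1, total = 1+4 = 5
p=1,m=2: not 1>2, total = 5+4 = 9
p=1,m=3: not 1>3, total = 9+4 = 13
p=2,m=0: 2>0, total = 13+2 = 15
p=2,m=1: 2>1, total = 15+1 = 16
p=2,m=2: not 2>2, total = 16+4 = 20
p=2,m=3: not 2>3, total = 20+4 = 24
p=3,m=0: 3>0, total = 24+3 = 27
p=3,m=1: 3>1, total = 27+2 = 29
p=3,m=2: 3>2, total = 29+1 = 30
p=3,m=3: not 3>3, total = 30+4 = 34
p=4,m=0: 4>0, total = 34+4 = 38
p=4,m=1: 4>1, total = 38+3 = 41
p=4,m=2: 4>2, total = 41+2 = 43
p=4,m=3: 4>3, total = 43+1 = 44

44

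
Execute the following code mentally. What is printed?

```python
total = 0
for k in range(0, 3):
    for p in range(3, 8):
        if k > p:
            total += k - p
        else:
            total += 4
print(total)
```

60

k=0,p=3: not 0>3, total = 0+4 = 4
k=0,p=4: not 0>4, total = 4+4 = 8
k=0,p=5: not 0>5, total = 8+4 = 12
k=0,p=6: not 0>6, total = 12+4 = 16
k=0,p=7: not 0>7, total = 16+4 = 20
k=1,p=3: not 1>3, total = 20+4 = 24
k=1,p=4: not 1>4, total = 24+4 = 28
k=1,p=5: not 1>5, total = 28+4 = 32
k=1,p=6: not 1>6, total = 32+4 = 36
k=1,p=7: not 1>7, total = 36+4 = 40
k=2,p=3: not 2>3, total = 40+4 = 44
k=2,p=4: not 2>4, total = 44+4 = 48
k=2,p=5: not 2>5, total = 48+4 = 52
k=2,p=6: not 2>6, total = 52+4 = 56
k=2,p=7: not 2>7, total = 56+4 = 60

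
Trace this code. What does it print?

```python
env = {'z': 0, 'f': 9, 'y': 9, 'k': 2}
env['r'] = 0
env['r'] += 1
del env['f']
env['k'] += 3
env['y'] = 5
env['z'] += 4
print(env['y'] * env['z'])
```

env['r'] = 0 → {'z': 0, 'f': 9, 'y': 9, 'k': 2, 'r': 0}
env['r'] = 0+1 = 1 → {'z': 0, 'f': 9, 'y': 9, 'k': 2, 'r': 1}
del 'f' → {'z': 0, 'y': 9, 'k': 2, 'r': 1}
env['k'] = 2+3 = 5 → {'z': 0, 'y': 9, 'k': 5, 'r': 1}
env['y'] = 5 → {'z': 0, 'y': 5, 'k': 5, 'r': 1}
env['z'] = 0+4 = 4 → {'z': 4, 'y': 5, 'k': 5, 'r': 1}
env['y']*env['z'] = 5*4 = 20

20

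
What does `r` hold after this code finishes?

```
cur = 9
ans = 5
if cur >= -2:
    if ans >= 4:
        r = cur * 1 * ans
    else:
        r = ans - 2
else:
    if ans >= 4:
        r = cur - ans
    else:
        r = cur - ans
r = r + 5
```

cur=9, ans=5
cur >= -2 is True; ans >= 4 is True
→ r = cur * 1 * ans = 45
r = 45+5 = 50

50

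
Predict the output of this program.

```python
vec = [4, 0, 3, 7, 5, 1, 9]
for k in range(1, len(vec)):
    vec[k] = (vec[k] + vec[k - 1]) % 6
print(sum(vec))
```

19

k=1: vec[1] = (0+4)%6 = 4 → [4, 4, 3, 7, 5, 1, 9]
k=2: vec[2] = (3+4)%6 = 1 → [4, 4, 1, 7, 5, 1, 9]
k=3: vec[3] = (7+1)%6 = 2 → [4, 4, 1, 2, 5, 1, 9]
k=4: vec[4] = (5+2)%6 = 1 → [4, 4, 1, 2, 1, 1, 9]
k=5: vec[5] = (1+1)%6 = 2 → [4, 4, 1, 2, 1, 2, 9]
k=6: vec[6] = (9+2)%6 = 5 → [4, 4, 1, 2, 1, 2, 5]
sum = 19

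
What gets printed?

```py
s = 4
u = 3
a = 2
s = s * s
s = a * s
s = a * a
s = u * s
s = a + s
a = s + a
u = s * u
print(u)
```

42

s = 4*4 = 16
s = 2*16 = 32
s = 2*2 = 4
s = 3*4 = 12
s = 2+12 = 14
a = 14+2 = 16
u = 14*3 = 42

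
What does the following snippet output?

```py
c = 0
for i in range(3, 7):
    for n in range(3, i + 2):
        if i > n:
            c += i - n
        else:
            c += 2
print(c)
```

26

i=3,n=3: not 3>3, c = 0+2 = 2
i=3,n=4: not 3>4, c = 2+2 = 4
i=4,n=3: 4>3, c = 4+1 = 5
i=4,n=4: not 4>4, c = 5+2 = 7
i=4,n=5: not 4>5, c = 7+2 = 9
i=5,n=3: 5>3, c = 9+2 = 11
i=5,n=4: 5>4, c = 11+1 = 12
i=5,n=5: not 5>5, c = 12+2 = 14
i=5,n=6: not 5>6, c = 14+2 = 16
i=6,n=3: 6>3, c = 16+3 = 19
i=6,n=4: 6>4, c = 19+2 = 21
i=6,n=5: 6>5, c = 21+1 = 22
i=6,n=6: not 6>6, c = 22+2 = 24
i=6,n=7: not 6>7, c = 24+2 = 26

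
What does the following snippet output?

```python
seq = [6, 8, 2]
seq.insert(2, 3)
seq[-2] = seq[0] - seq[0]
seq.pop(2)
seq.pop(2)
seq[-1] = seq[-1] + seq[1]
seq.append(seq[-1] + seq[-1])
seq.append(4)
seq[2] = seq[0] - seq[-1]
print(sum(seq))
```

insert 3 at 2 → [6, 8, 3, 2]
seq[-2] = seq[0]-seq[0] = 6-6 = 0 → [6, 8, 0, 2]
pop(2) removes 0 → [6, 8, 2]
pop(2) removes 2 → [6, 8]
seq[-1] = seq[-1]+seq[1] = 8+8 = 16 → [6, 16]
append seq[-1]+seq[-1] = 16+16 = 32 → [6, 16, 32]
append 4 → [6, 16, 32, 4]
seq[2] = seq[0]-seq[-1] = 6-4 = 2 → [6, 16, 2, 4]
sum = 28

28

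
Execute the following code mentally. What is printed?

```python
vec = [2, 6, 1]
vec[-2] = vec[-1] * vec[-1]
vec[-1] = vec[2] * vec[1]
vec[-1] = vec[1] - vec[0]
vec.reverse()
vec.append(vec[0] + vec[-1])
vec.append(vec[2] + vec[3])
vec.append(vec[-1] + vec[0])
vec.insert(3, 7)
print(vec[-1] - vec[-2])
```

-1

vec[-2] = vec[-1]*vec[-1] = 1*1 = 1 → [2, 1, 1]
vec[-1] = vec[2]*vec[1] = 1*1 = 1 → [2, 1, 1]
vec[-1] = vec[1]-vec[0] = 1-2 = -1 → [2, 1, -1]
reverse → [-1, 1, 2]
append vec[0]+vec[-1] = (-1)+2 = 1 → [-1, 1, 2, 1]
append vec[2]+vec[3] = 2+1 = 3 → [-1, 1, 2, 1, 3]
append vec[-1]+vec[0] = 3+(-1) = 2 → [-1, 1, 2, 1, 3, 2]
insert 7 at 3 → [-1, 1, 2, 7, 1, 3, 2]
vec[-1]-vec[-2] = 2-3 = -1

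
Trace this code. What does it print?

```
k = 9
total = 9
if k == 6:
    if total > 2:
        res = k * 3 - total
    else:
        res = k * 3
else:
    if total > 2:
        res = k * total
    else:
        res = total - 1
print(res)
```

81

k=9, total=9
k == 6 is False; total > 2 is True
→ res = k * total = 81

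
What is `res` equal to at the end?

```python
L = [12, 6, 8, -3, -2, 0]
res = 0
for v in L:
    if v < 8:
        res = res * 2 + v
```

32

v=12: not <8
v=6: <8, res = 0*2+6 = 6
v=8: not <8
v=-3: <8, res = 6*2+(-3) = 9
v=-2: <8, res = 9*2+(-2) = 16
v=0: <8, res = 16*2+0 = 32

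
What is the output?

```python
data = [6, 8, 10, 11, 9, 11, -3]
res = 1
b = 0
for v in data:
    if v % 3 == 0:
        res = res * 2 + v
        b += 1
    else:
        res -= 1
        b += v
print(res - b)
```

v=6: %3==0, res = 1*2+6 = 8; b=1
v=8: not %3==0, res = 8-1 = 7; b=9
v=10: not %3==0, res = 7-1 = 6; b=19
v=11: not %3==0, res = 6-1 = 5; b=30
v=9: %3==0, res = 5*2+9 = 19; b=31
v=11: not %3==0, res = 19-1 = 18; b=42
v=-3: %3==0, res = 18*2+(-3) = 33; b=43
res-b = 33-43 = -10

-10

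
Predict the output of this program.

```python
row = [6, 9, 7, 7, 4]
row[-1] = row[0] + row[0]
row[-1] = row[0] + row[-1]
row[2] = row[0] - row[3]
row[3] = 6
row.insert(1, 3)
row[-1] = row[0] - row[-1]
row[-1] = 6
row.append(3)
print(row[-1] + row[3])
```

row[-1] = row[0]+row[0] = 6+6 = 12 → [6, 9, 7, 7, 12]
row[-1] = row[0]+row[-1] = 6+12 = 18 → [6, 9, 7, 7, 18]
row[2] = row[0]-row[3] = 6-7 = -1 → [6, 9, -1, 7, 18]
row[3] = 6 → [6, 9, -1, 6, 18]
insert 3 at 1 → [6, 3, 9, -1, 6, 18]
row[-1] = row[0]-row[-1] = 6-18 = -12 → [6, 3, 9, -1, 6, -12]
row[-1] = 6 → [6, 3, 9, -1, 6, 6]
append 3 → [6, 3, 9, -1, 6, 6, 3]
row[-1]+row[3] = 3+(-1) = 2

2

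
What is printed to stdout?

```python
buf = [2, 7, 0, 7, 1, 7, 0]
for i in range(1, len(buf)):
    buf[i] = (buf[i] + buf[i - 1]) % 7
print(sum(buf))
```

i=1: buf[1] = (7+2)%7 = 2 → [2, 2, 0, 7, 1, 7, 0]
i=2: buf[2] = (0+2)%7 = 2 → [2, 2, 2, 7, 1, 7, 0]
i=3: buf[3] = (7+2)%7 = 2 → [2, 2, 2, 2, 1, 7, 0]
i=4: buf[4] = (1+2)%7 = 3 → [2, 2, 2, 2, 3, 7, 0]
i=5: buf[5] = (7+3)%7 = 3 → [2, 2, 2, 2, 3, 3, 0]
i=6: buf[6] = (0+3)%7 = 3 → [2, 2, 2, 2, 3, 3, 3]
sum = 17

17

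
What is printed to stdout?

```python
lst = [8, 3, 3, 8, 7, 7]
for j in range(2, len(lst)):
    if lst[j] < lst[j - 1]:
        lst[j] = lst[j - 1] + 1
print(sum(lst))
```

41

j=2: 3>=3, unchanged → [8, 3, 3, 8, 7, 7]
j=3: 8>=3, unchanged → [8, 3, 3, 8, 7, 7]
j=4: 7<8, lst[4] = 8+1 = 9 → [8, 3, 3, 8, 9, 7]
j=5: 7<9, lst[5] = 9+1 = 10 → [8, 3, 3, 8, 9, 10]
sum = 41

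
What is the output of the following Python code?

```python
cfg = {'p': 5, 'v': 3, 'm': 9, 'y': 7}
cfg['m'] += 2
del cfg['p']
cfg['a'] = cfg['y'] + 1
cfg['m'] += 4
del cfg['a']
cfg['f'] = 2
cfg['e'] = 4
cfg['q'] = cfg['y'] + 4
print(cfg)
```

{'v': 3, 'm': 15, 'y': 7, 'f': 2, 'e': 4, 'q': 11}

cfg['m'] = 9+2 = 11 → {'p': 5, 'v': 3, 'm': 11, 'y': 7}
del 'p' → {'v': 3, 'm': 11, 'y': 7}
cfg['a'] = cfg['y']+1 = 8 → {'v': 3, 'm': 11, 'y': 7, 'a': 8}
cfg['m'] = 11+4 = 15 → {'v': 3, 'm': 15, 'y': 7, 'a': 8}
del 'a' → {'v': 3, 'm': 15, 'y': 7}
cfg['f'] = 2 → {'v': 3, 'm': 15, 'y': 7, 'f': 2}
cfg['e'] = 4 → {'v': 3, 'm': 15, 'y': 7, 'f': 2, 'e': 4}
cfg['q'] = cfg['y']+4 = 11 → {'v': 3, 'm': 15, 'y': 7, 'f': 2, 'e': 4, 'q': 11}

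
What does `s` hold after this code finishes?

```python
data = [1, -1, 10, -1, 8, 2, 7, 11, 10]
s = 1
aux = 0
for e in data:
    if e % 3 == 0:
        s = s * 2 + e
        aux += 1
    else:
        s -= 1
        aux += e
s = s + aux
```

39

e=1: not %3==0, s = 1-1 = 0; aux=1
e=-1: not %3==0, s = 0-1 = -1; aux=0
e=10: not %3==0, s = (-1)-1 = -2; aux=10
e=-1: not %3==0, s = (-2)-1 = -3; aux=9
e=8: not %3==0, s = (-3)-1 = -4; aux=17
e=2: not %3==0, s = (-4)-1 = -5; aux=19
e=7: not %3==0, s = (-5)-1 = -6; aux=26
e=11: not %3==0, s = (-6)-1 = -7; aux=37
e=10: not %3==0, s = (-7)-1 = -8; aux=47
s+aux = (-8)+47 = 39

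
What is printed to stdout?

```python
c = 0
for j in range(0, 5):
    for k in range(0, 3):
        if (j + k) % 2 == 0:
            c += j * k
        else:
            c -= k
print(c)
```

j=0,k=0: even sum, c = 0+0 = 0
j=0,k=1: odd sum, c = 0-1 = -1
j=0,k=2: even sum, c = (-1)+0 = -1
j=1,k=0: odd sum, c = (-1)-0 = -1
j=1,k=1: even sum, c = (-1)+1 = 0
j=1,k=2: odd sum, c = 0-2 = -2
j=2,k=0: even sum, c = (-2)+0 = -2
j=2,k=1: odd sum, c = (-2)-1 = -3
j=2,k=2: even sum, c = (-3)+4 = 1
j=3,k=0: odd sum, c = 1-0 = 1
j=3,k=1: even sum, c = 1+3 = 4
j=3,k=2: odd sum, c = 4-2 = 2
j=4,k=0: even sum, c = 2+0 = 2
j=4,k=1: odd sum, c = 2-1 = 1
j=4,k=2: even sum, c = 1+8 = 9

9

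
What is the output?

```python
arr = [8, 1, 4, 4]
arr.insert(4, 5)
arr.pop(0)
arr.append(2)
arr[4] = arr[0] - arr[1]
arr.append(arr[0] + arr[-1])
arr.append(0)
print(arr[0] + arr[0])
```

2

insert 5 at 4 → [8, 1, 4, 4, 5]
pop(0) removes 8 → [1, 4, 4, 5]
append 2 → [1, 4, 4, 5, 2]
arr[4] = arr[0]-arr[1] = 1-4 = -3 → [1, 4, 4, 5, -3]
append arr[0]+arr[-1] = 1+(-3) = -2 → [1, 4, 4, 5, -3, -2]
append 0 → [1, 4, 4, 5, -3, -2, 0]
arr[0]+arr[0] = 1+1 = 2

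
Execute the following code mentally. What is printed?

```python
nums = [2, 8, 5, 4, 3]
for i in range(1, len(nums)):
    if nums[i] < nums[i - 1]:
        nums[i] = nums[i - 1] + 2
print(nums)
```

i=1: 8>=2, unchanged → [2, 8, 5, 4, 3]
i=2: 5<8, nums[2] = 8+2 = 10 → [2, 8, 10, 4, 3]
i=3: 4<10, nums[3] = 10+2 = 12 → [2, 8, 10, 12, 3]
i=4: 3<12, nums[4] = 12+2 = 14 → [2, 8, 10, 12, 14]

[2, 8, 10, 12, 14]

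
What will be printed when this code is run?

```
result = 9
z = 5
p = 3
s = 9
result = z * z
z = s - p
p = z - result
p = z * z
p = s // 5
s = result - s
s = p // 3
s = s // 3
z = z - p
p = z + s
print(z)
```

result = 5*5 = 25
z = 9-3 = 6
p = 6-25 = -19
p = 6*6 = 36
p = 9//5 = 1
s = 25-9 = 16
s = 1//3 = 0
s = 0//3 = 0
z = 6-1 = 5
p = 5+0 = 5

5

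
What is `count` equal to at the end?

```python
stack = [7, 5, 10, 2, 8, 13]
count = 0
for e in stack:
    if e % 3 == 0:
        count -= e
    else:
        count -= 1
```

e=7: not %3==0, count = 0-1 = -1
e=5: not %3==0, count = (-1)-1 = -2
e=10: not %3==0, count = (-2)-1 = -3
e=2: not %3==0, count = (-3)-1 = -4
e=8: not %3==0, count = (-4)-1 = -5
e=13: not %3==0, count = (-5)-1 = -6

-6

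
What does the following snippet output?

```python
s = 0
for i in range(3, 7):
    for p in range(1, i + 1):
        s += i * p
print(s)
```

259

i=3,p=1: s = 0+3 = 3
i=3,p=2: s = 3+6 = 9
i=3,p=3: s = 9+9 = 18
i=4,p=1: s = 18+4 = 22
i=4,p=2: s = 22+8 = 30
i=4,p=3: s = 30+12 = 42
i=4,p=4: s = 42+16 = 58
i=5,p=1: s = 58+5 = 63
i=5,p=2: s = 63+10 = 73
i=5,p=3: s = 73+15 = 88
i=5,p=4: s = 88+20 = 108
i=5,p=5: s = 108+25 = 133
i=6,p=1: s = 133+6 = 139
i=6,p=2: s = 139+12 = 151
i=6,p=3: s = 151+18 = 169
i=6,p=4: s = 169+24 = 193
i=6,p=5: s = 193+30 = 223
i=6,p=6: s = 223+36 = 259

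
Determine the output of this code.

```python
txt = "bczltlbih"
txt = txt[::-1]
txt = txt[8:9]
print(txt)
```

reverse → 'hibltlzcb'
slice [8:9] → 'b'

b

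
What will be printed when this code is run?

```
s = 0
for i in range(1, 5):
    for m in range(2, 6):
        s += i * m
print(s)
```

140

i=1,m=2: s = 0+2 = 2
i=1,m=3: s = 2+3 = 5
i=1,m=4: s = 5+4 = 9
i=1,m=5: s = 9+5 = 14
i=2,m=2: s = 14+4 = 18
i=2,m=3: s = 18+6 = 24
i=2,m=4: s = 24+8 = 32
i=2,m=5: s = 32+10 = 42
i=3,m=2: s = 42+6 = 48
i=3,m=3: s = 48+9 = 57
i=3,m=4: s = 57+12 = 69
i=3,m=5: s = 69+15 = 84
i=4,m=2: s = 84+8 = 92
i=4,m=3: s = 92+12 = 104
i=4,m=4: s = 104+16 = 120
i=4,m=5: s = 120+20 = 140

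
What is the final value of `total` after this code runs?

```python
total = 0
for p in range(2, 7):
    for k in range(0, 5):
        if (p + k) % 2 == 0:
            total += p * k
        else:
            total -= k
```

p=2,k=0: even sum, total = 0+0 = 0
p=2,k=1: odd sum, total = 0-1 = -1
p=2,k=2: even sum, total = (-1)+4 = 3
p=2,k=3: odd sum, total = 3-3 = 0
p=2,k=4: even sum, total = 0+8 = 8
p=3,k=0: odd sum, total = 8-0 = 8
p=3,k=1: even sum, total = 8+3 = 11
p=3,k=2: odd sum, total = 11-2 = 9
p=3,k=3: even sum, total = 9+9 = 18
p=3,k=4: odd sum, total = 18-4 = 14
p=4,k=0: even sum, total = 14+0 = 14
p=4,k=1: odd sum, total = 14-1 = 13
p=4,k=2: even sum, total = 13+8 = 21
p=4,k=3: odd sum, total = 21-3 = 18
p=4,k=4: even sum, total = 18+16 = 34
p=5,k=0: odd sum, total = 34-0 = 34
p=5,k=1: even sum, total = 34+5 = 39
p=5,k=2: odd sum, total = 39-2 = 37
p=5,k=3: even sum, total = 37+15 = 52
p=5,k=4: odd sum, total = 52-4 = 48
p=6,k=0: even sum, total = 48+0 = 48
p=6,k=1: odd sum, total = 48-1 = 47
p=6,k=2: even sum, total = 47+12 = 59
p=6,k=3: odd sum, total = 59-3 = 56
p=6,k=4: even sum, total = 56+24 = 80

80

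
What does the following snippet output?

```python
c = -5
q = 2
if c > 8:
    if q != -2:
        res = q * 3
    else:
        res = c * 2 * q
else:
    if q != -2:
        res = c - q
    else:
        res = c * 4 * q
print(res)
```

-7

c=-5, q=2
c > 8 is False; q != -2 is True
→ res = c - q = -7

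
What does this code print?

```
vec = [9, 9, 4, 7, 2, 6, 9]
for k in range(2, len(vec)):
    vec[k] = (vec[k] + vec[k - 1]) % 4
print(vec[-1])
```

1

k=2: vec[2] = (4+9)%4 = 1 → [9, 9, 1, 7, 2, 6, 9]
k=3: vec[3] = (7+1)%4 = 0 → [9, 9, 1, 0, 2, 6, 9]
k=4: vec[4] = (2+0)%4 = 2 → [9, 9, 1, 0, 2, 6, 9]
k=5: vec[5] = (6+2)%4 = 0 → [9, 9, 1, 0, 2, 0, 9]
k=6: vec[6] = (9+0)%4 = 1 → [9, 9, 1, 0, 2, 0, 1]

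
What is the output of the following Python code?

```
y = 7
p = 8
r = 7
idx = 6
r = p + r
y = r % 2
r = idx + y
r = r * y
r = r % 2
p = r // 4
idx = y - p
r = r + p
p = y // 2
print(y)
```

1

r = 8+7 = 15
y = 15%2 = 1
r = 6+1 = 7
r = 7*1 = 7
r = 7%2 = 1
p = 1//4 = 0
idx = 1-0 = 1
r = 1+0 = 1
p = 1//2 = 0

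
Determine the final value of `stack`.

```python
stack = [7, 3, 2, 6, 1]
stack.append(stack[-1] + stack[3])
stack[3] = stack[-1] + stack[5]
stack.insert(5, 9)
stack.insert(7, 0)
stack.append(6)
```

[7, 3, 2, 14, 1, 9, 7, 0, 6]

append stack[-1]+stack[3] = 1+6 = 7 → [7, 3, 2, 6, 1, 7]
stack[3] = stack[-1]+stack[5] = 7+7 = 14 → [7, 3, 2, 14, 1, 7]
insert 9 at 5 → [7, 3, 2, 14, 1, 9, 7]
insert 0 at 7 → [7, 3, 2, 14, 1, 9, 7, 0]
append 6 → [7, 3, 2, 14, 1, 9, 7, 0, 6]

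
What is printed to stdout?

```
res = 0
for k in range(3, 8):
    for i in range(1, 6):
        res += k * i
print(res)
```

k=3,i=1: res = 0+3 = 3
k=3,i=2: res = 3+6 = 9
k=3,i=3: res = 9+9 = 18
k=3,i=4: res = 18+12 = 30
k=3,i=5: res = 30+15 = 45
k=4,i=1: res = 45+4 = 49
k=4,i=2: res = 49+8 = 57
k=4,i=3: res = 57+12 = 69
k=4,i=4: res = 69+16 = 85
k=4,i=5: res = 85+20 = 105
k=5,i=1: res = 105+5 = 110
k=5,i=2: res = 110+10 = 120
k=5,i=3: res = 120+15 = 135
k=5,i=4: res = 135+20 = 155
k=5,i=5: res = 155+25 = 180
k=6,i=1: res = 180+6 = 186
k=6,i=2: res = 186+12 = 198
k=6,i=3: res = 198+18 = 216
k=6,i=4: res = 216+24 = 240
k=6,i=5: res = 240+30 = 270
k=7,i=1: res = 270+7 = 277
k=7,i=2: res = 277+14 = 291
k=7,i=3: res = 291+21 = 312
k=7,i=4: res = 312+28 = 340
k=7,i=5: res = 340+35 = 375

375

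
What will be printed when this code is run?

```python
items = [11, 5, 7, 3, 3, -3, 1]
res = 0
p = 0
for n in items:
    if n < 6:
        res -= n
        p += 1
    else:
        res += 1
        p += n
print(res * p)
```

-161

n=11: not <6, res = 0+1 = 1; p=11
n=5: <6, res = 1-5 = -4; p=12
n=7: not <6, res = (-4)+1 = -3; p=19
n=3: <6, res = (-3)-3 = -6; p=20
n=3: <6, res = (-6)-3 = -9; p=21
n=-3: <6, res = (-9)-(-3) = -6; p=22
n=1: <6, res = (-6)-1 = -7; p=23
res*p = (-7)*23 = -161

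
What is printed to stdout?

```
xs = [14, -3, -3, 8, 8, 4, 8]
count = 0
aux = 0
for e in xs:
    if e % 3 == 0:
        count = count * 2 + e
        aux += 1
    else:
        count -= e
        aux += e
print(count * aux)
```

e=14: not %3==0, count = 0-14 = -14; aux=14
e=-3: %3==0, count = (-14)*2+(-3) = -31; aux=15
e=-3: %3==0, count = (-31)*2+(-3) = -65; aux=16
e=8: not %3==0, count = (-65)-8 = -73; aux=24
e=8: not %3==0, count = (-73)-8 = -81; aux=32
e=4: not %3==0, count = (-81)-4 = -85; aux=36
e=8: not %3==0, count = (-85)-8 = -93; aux=44
count*aux = (-93)*44 = -4092

-4092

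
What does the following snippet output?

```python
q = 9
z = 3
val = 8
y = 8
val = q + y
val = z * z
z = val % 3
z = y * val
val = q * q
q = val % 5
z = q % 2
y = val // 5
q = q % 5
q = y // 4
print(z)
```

1

val = 9+8 = 17
val = 3*3 = 9
z = 9%3 = 0
z = 8*9 = 72
val = 9*9 = 81
q = 81%5 = 1
z = 1%2 = 1
y = 81//5 = 16
q = 1%5 = 1
q = 16//4 = 4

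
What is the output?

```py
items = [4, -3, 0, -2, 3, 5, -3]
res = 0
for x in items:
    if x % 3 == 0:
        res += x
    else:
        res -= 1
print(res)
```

-6

x=4: not %3==0, res = 0-1 = -1
x=-3: %3==0, res = (-1)+(-3) = -4
x=0: %3==0, res = (-4)+0 = -4
x=-2: not %3==0, res = (-4)-1 = -5
x=3: %3==0, res = (-5)+3 = -2
x=5: not %3==0, res = (-2)-1 = -3
x=-3: %3==0, res = (-3)+(-3) = -6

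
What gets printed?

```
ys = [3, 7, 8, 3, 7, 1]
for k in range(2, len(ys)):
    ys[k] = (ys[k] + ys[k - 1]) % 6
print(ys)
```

k=2: ys[2] = (8+7)%6 = 3 → [3, 7, 3, 3, 7, 1]
k=3: ys[3] = (3+3)%6 = 0 → [3, 7, 3, 0, 7, 1]
k=4: ys[4] = (7+0)%6 = 1 → [3, 7, 3, 0, 1, 1]
k=5: ys[5] = (1+1)%6 = 2 → [3, 7, 3, 0, 1, 2]

[3, 7, 3, 0, 1, 2]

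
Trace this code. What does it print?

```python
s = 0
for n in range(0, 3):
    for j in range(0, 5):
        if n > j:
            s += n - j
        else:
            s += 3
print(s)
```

n=0,j=0: not 0>0, s = 0+3 = 3
n=0,j=1: not 0>1, s = 3+3 = 6
n=0,j=2: not 0>2, s = 6+3 = 9
n=0,j=3: not 0>3, s = 9+3 = 12
n=0,j=4: not 0>4, s = 12+3 = 15
n=1,j=0: 1>0, s = 15+1 = 16
n=1,j=1: not 1>1, s = 16+3 = 19
n=1,j=2: not 1>2, s = 19+3 = 22
n=1,j=3: not 1>3, s = 22+3 = 25
n=1,j=4: not 1>4, s = 25+3 = 28
n=2,j=0: 2>0, s = 28+2 = 30
n=2,j=1: 2>1, s = 30+1 = 31
n=2,j=2: not 2>2, s = 31+3 = 34
n=2,j=3: not 2>3, s = 34+3 = 37
n=2,j=4: not 2>4, s = 37+3 = 40

40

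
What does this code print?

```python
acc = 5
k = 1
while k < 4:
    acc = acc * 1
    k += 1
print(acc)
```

5

k=1: acc = 5*1 = 5
k=2: acc = 5*1 = 5
k=3: acc = 5*1 = 5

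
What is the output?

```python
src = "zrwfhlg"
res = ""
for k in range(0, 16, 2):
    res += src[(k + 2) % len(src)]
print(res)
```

k=0: add src[2]='w' → 'w'
k=2: add src[4]='h' → 'wh'
k=4: add src[6]='g' → 'whg'
k=6: add src[1]='r' → 'whgr'
k=8: add src[3]='f' → 'whgrf'
k=10: add src[5]='l' → 'whgrfl'
k=12: add src[0]='z' → 'whgrflz'
k=14: add src[2]='w' → 'whgrflzw'

whgrflzw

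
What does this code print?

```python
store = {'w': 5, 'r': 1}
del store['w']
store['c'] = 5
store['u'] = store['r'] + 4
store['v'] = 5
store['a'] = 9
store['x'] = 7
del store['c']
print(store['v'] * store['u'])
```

25

del 'w' → {'r': 1}
store['c'] = 5 → {'r': 1, 'c': 5}
store['u'] = store['r']+4 = 5 → {'r': 1, 'c': 5, 'u': 5}
store['v'] = 5 → {'r': 1, 'c': 5, 'u': 5, 'v': 5}
store['a'] = 9 → {'r': 1, 'c': 5, 'u': 5, 'v': 5, 'a': 9}
store['x'] = 7 → {'r': 1, 'c': 5, 'u': 5, 'v': 5, 'a': 9, 'x': 7}
del 'c' → {'r': 1, 'u': 5, 'v': 5, 'a': 9, 'x': 7}
store['v']*store['u'] = 5*5 = 25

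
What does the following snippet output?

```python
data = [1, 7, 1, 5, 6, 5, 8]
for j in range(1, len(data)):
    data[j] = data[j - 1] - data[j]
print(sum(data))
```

j=1: data[1] = 1-7 = -6 → [1, -6, 1, 5, 6, 5, 8]
j=2: data[2] = (-6)-1 = -7 → [1, -6, -7, 5, 6, 5, 8]
j=3: data[3] = (-7)-5 = -12 → [1, -6, -7, -12, 6, 5, 8]
j=4: data[4] = (-12)-6 = -18 → [1, -6, -7, -12, -18, 5, 8]
j=5: data[5] = (-18)-5 = -23 → [1, -6, -7, -12, -18, -23, 8]
j=6: data[6] = (-23)-8 = -31 → [1, -6, -7, -12, -18, -23, -31]
sum = -96

-96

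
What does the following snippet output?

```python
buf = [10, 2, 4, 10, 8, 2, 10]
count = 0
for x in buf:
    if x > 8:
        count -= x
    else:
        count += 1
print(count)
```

-26

x=10: >8, count = 0-10 = -10
x=2: not >8, count = (-10)+1 = -9
x=4: not >8, count = (-9)+1 = -8
x=10: >8, count = (-8)-10 = -18
x=8: not >8, count = (-18)+1 = -17
x=2: not >8, count = (-17)+1 = -16
x=10: >8, count = (-16)-10 = -26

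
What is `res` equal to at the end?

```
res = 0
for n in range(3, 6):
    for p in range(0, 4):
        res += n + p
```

66

n=3,p=0: res = 0+3 = 3
n=3,p=1: res = 3+4 = 7
n=3,p=2: res = 7+5 = 12
n=3,p=3: res = 12+6 = 18
n=4,p=0: res = 18+4 = 22
n=4,p=1: res = 22+5 = 27
n=4,p=2: res = 27+6 = 33
n=4,p=3: res = 33+7 = 40
n=5,p=0: res = 40+5 = 45
n=5,p=1: res = 45+6 = 51
n=5,p=2: res = 51+7 = 58
n=5,p=3: res = 58+8 = 66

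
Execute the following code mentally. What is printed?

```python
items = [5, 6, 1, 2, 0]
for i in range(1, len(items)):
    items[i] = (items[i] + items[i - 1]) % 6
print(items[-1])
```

i=1: items[1] = (6+5)%6 = 5 → [5, 5, 1, 2, 0]
i=2: items[2] = (1+5)%6 = 0 → [5, 5, 0, 2, 0]
i=3: items[3] = (2+0)%6 = 2 → [5, 5, 0, 2, 0]
i=4: items[4] = (0+2)%6 = 2 → [5, 5, 0, 2, 2]

2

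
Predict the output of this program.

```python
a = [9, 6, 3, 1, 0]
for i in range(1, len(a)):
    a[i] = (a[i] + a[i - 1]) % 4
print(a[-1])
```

i=1: a[1] = (6+9)%4 = 3 → [9, 3, 3, 1, 0]
i=2: a[2] = (3+3)%4 = 2 → [9, 3, 2, 1, 0]
i=3: a[3] = (1+2)%4 = 3 → [9, 3, 2, 3, 0]
i=4: a[4] = (0+3)%4 = 3 → [9, 3, 2, 3, 3]

3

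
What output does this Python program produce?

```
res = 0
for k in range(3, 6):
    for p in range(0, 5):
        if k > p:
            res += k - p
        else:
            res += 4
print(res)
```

k=3,p=0: 3>0, res = 0+3 = 3
k=3,p=1: 3>1, res = 3+2 = 5
k=3,p=2: 3>2, res = 5+1 = 6
k=3,p=3: not 3>3, res = 6+4 = 10
k=3,p=4: not 3>4, res = 10+4 = 14
k=4,p=0: 4>0, res = 14+4 = 18
k=4,p=1: 4>1, res = 18+3 = 21
k=4,p=2: 4>2, res = 21+2 = 23
k=4,p=3: 4>3, res = 23+1 = 24
k=4,p=4: not 4>4, res = 24+4 = 28
k=5,p=0: 5>0, res = 28+5 = 33
k=5,p=1: 5>1, res = 33+4 = 37
k=5,p=2: 5>2, res = 37+3 = 40
k=5,p=3: 5>3, res = 40+2 = 42
k=5,p=4: 5>4, res = 42+1 = 43

43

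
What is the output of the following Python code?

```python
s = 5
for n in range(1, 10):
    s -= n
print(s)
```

-40

n=1: s = 5-1 = 4
n=2: s = 4-2 = 2
n=3: s = 2-3 = -1
n=4: s = (-1)-4 = -5
n=5: s = (-5)-5 = -10
n=6: s = (-10)-6 = -16
n=7: s = (-16)-7 = -23
n=8: s = (-23)-8 = -31
n=9: s = (-31)-9 = -40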